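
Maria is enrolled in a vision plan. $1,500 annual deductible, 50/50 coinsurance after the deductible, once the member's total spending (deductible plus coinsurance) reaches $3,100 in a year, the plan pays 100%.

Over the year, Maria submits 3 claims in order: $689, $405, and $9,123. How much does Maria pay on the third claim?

$2,006

#1 ($689): all of it applies to the deductible. Cost to member: $689. OOP to date $689.
#2 ($405): all of it applies to the deductible. Cost to member: $405. OOP to date $1,094.
#3 ($9,123): $406 finishes the deductible; $8,717 goes to coinsurance; 50% of $8,717 = $4,358.50. Claim cost before the cap: $406 + $4,358.50 = $4,764.50. That would push OOP to $5,858.50, over the $3,100 cap, so member pays $3,100 − $1,094 = $2,006.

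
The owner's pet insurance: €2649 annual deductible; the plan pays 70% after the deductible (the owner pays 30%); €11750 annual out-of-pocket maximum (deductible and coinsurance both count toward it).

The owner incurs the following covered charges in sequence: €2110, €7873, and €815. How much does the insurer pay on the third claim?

Bill 1, €2110: fully absorbed by the deductible. Owner pays €2110; OOP now €2110. Insurer: €2110 − €2110 = €0.
Bill 2, €7873: €539 to deductible, leaving €7334; 30% of €7334 = €2200.20. Owner pays €2739.20; OOP now €4849.20. Insurer: €7873 − €2739.20 = €5133.80.
Bill 3, €815: 30% coinsurance on €815 = €244.50. Cost to owner: €244.50. OOP to date €5093.70. Insurer: €815 − €244.50 = €570.50.

€570.50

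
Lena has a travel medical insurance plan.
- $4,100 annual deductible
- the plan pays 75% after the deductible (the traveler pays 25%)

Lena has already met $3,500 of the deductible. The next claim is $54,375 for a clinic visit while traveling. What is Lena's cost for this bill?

$3,500 of the $4,100 deductible is already met, leaving $600.
That leaves $54,375 − $600 = $53,775 for coinsurance.
25% of $53,775 = $13,443.75 falls to the traveler.
That puts the traveler's cost at $600 + $13,443.75 = $14,043.75.

$14,043.75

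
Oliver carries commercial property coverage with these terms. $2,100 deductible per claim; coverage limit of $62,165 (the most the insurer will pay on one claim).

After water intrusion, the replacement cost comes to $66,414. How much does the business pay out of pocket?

$4,249

After the deductible, $66,414 − $2,100 = $64,314 remains.
The $62,165 per-incident cap binds; insurer pays $62,165.
The business bears the rest of the original loss: $66,414 − $62,165 = $4,249.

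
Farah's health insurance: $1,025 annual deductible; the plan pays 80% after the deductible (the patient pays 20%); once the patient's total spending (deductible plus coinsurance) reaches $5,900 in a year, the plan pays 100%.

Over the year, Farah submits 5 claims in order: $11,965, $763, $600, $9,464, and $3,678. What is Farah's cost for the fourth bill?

Bill 1, $11,965: $1,025 to deductible, leaving $10,940; patient's 20% is $2,188. Cost to patient: $3,213. OOP to date $3,213.
Bill 2, $763: deductible already satisfied, so patient's share is 20% × $763 = $152.60. Patient pays $152.60; OOP now $3,365.60.
Bill 3, $600: deductible met; 20% of $600 = $120. Cost to patient: $120. OOP to date $3,485.60.
Bill 4, $9,464: deductible already satisfied, so patient's share is 20% × $9,464 = $1,892.80. Cost to patient: $1,892.80. OOP to date $5,378.40.

$1,892.80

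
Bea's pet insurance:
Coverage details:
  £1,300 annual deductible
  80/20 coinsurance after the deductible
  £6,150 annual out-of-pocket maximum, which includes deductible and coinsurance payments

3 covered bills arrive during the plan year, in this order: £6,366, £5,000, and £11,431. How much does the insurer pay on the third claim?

Claim 1 (£6,366): £1,300 to deductible, leaving £5,066; 20% of £5,066 = £1,013.20. Cost to owner: £2,313.20. OOP to date £2,313.20. Insurer: £6,366 − £2,313.20 = £4,052.80.
Claim 2 (£5,000): 20% coinsurance on £5,000 = £1,000. Owner pays £1,000; OOP now £3,313.20. Plan pays £5,000 − £1,000 = £4,000.
Claim 3 (£11,431): 20% coinsurance on £11,431 = £2,286.20. Owner pays £2,286.20; OOP now £5,599.40. Insurer: £11,431 − £2,286.20 = £9,144.80.

£9,144.80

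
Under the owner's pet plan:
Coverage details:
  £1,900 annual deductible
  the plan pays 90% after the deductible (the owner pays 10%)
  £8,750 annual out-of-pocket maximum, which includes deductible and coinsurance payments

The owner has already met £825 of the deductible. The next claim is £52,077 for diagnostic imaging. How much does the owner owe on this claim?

£825 of the £1,900 deductible is already met, leaving £1,075.
The remaining £51,002 (= £52,077 − £1,075) moves to coinsurance.
Coinsurance: £51,002 × 10% = £5,100.20.
So the owner owes £1,075 + £5,100.20 = £6,175.20 before any cap.
Year-to-date out-of-pocket becomes £825 + £6,175.20 = £7,000.20, still under the £8,750 maximum, so no cap applies.

£6,175.20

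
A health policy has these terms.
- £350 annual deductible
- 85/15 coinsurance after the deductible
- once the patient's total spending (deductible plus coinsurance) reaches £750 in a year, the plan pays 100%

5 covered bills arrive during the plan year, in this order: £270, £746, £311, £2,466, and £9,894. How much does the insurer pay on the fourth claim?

£2,212.55

Claim 1 — £270: entire amount goes to the deductible. Cost to patient: £270. OOP to date £270. Plan pays £270 − £270 = £0.
Claim 2 — £746: £80 finishes the deductible; £666 goes to coinsurance; coinsurance £666 × 15% = £99.90. Cost to patient: £179.90. OOP to date £449.90. Insurer: £746 − £179.90 = £566.10.
Claim 3 — £311: deductible already satisfied, so patient's share is 15% × £311 = £46.65. Patient pays £46.65; OOP now £496.55. Insurer: £311 − £46.65 = £264.35.
Claim 4 — £2,466: deductible already satisfied, so patient's share is 15% × £2,466 = £369.90. OOP would hit £866.45 > £750, so the cap limits the patient to £750 − £496.55 = £253.45. Insurer: £2,466 − £253.45 = £2,212.55.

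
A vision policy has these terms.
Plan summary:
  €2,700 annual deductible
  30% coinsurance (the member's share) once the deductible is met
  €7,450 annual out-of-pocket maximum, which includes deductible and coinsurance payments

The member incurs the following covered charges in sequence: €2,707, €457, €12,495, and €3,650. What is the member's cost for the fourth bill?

Bill 1, €2,707: €2,700 to deductible, leaving €7; member's 30% is €2.10. Member owes €2,702.10 (running OOP €2,702.10).
Bill 2, €457: deductible met; 30% of €457 = €137.10. Member owes €137.10 (running OOP €2,839.20).
Bill 3, €12,495: deductible met; 30% of €12,495 = €3,748.50. Cost to member: €3,748.50. OOP to date €6,587.70.
Bill 4, €3,650: deductible already satisfied, so member's share is 30% × €3,650 = €1,095. OOP would hit €7,682.70 > €7,450, so the cap limits the member to €7,450 − €6,587.70 = €862.30.

€862.30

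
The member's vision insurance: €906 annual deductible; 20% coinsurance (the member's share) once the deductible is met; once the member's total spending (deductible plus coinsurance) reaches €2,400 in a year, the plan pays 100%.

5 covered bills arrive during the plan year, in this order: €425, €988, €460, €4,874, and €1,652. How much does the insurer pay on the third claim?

Bill 1, €425: fully absorbed by the deductible. Cost to member: €425. OOP to date €425. Plan pays €425 − €425 = €0.
Bill 2, €988: €481 to deductible, leaving €507; member's 20% is €101.40. Member owes €582.40 (running OOP €1,007.40). Plan pays €988 − €582.40 = €405.60.
Bill 3, €460: deductible already satisfied, so member's share is 20% × €460 = €92. Cost to member: €92. OOP to date €1,099.40. Plan pays €460 − €92 = €368.

€368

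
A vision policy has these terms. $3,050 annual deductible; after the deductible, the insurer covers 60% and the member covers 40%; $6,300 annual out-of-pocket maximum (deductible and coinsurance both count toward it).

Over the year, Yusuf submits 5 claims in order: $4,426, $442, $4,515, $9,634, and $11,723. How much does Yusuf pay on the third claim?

$1,806

#1 ($4,426): deductible takes $3,050, $1,376 remains; coinsurance $1,376 × 40% = $550.40. Cost to member: $3,600.40. OOP to date $3,600.40.
#2 ($442): 40% coinsurance on $442 = $176.80. Member pays $176.80; OOP now $3,777.20.
#3 ($4,515): deductible already satisfied, so member's share is 40% × $4,515 = $1,806. Cost to member: $1,806. OOP to date $5,583.20.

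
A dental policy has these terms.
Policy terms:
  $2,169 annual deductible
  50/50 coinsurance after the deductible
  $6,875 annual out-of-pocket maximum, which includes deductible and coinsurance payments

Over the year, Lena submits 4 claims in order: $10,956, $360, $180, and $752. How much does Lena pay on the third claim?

$90

Claim 1 — $10,956: deductible takes $2,169, $8,787 remains; patient's 50% is $4,393.50. Cost to patient: $6,562.50. OOP to date $6,562.50.
Claim 2 — $360: deductible already satisfied, so patient's share is 50% × $360 = $180. Cost to patient: $180. OOP to date $6,742.50.
Claim 3 — $180: deductible already satisfied, so patient's share is 50% × $180 = $90. Patient owes $90 (running OOP $6,832.50).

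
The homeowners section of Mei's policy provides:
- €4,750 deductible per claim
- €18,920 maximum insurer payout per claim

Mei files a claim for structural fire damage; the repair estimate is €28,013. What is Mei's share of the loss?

Less the €4,750 deductible: €28,013 − €4,750 = €23,263.
Since €23,263 > €18,920, the payout is capped at €18,920.
Out of pocket: €28,013 − €18,920 = €9,093.

€9,093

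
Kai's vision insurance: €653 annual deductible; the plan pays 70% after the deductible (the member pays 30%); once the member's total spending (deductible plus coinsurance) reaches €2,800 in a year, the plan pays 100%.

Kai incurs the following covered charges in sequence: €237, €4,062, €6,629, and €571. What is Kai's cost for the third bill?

Claim 1 — €237: all of it applies to the deductible. Member owes €237 (running OOP €237).
Claim 2 — €4,062: €416 to deductible, leaving €3,646; member's 30% is €1,093.80. Member owes €1,509.80 (running OOP €1,746.80).
Claim 3 — €6,629: deductible met; 30% of €6,629 = €1,988.70. That would push OOP to €3,735.50, over the €2,800 cap, so member pays €2,800 − €1,746.80 = €1,053.20.

€1,053.20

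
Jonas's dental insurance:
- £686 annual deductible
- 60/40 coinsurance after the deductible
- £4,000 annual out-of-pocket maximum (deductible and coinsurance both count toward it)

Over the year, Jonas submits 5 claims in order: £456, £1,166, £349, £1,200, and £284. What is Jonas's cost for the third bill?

Bill 1, £456: all of it applies to the deductible. Patient pays £456; OOP now £456.
Bill 2, £1,166: deductible takes £230, £936 remains; 40% of £936 = £374.40. Patient owes £604.40 (running OOP £1,060.40).
Bill 3, £349: deductible met; 40% of £349 = £139.60. Patient pays £139.60; OOP now £1,200.

£139.60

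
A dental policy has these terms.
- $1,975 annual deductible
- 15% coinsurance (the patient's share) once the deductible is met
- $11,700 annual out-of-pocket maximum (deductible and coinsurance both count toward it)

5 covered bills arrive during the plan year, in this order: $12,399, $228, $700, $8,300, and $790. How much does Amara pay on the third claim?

$105

Bill 1, $12,399: $1,975 finishes the deductible; $10,424 goes to coinsurance; coinsurance $10,424 × 15% = $1,563.60. Cost to patient: $3,538.60. OOP to date $3,538.60.
Bill 2, $228: deductible already satisfied, so patient's share is 15% × $228 = $34.20. Patient pays $34.20; OOP now $3,572.80.
Bill 3, $700: deductible already satisfied, so patient's share is 15% × $700 = $105. Cost to patient: $105. OOP to date $3,677.80.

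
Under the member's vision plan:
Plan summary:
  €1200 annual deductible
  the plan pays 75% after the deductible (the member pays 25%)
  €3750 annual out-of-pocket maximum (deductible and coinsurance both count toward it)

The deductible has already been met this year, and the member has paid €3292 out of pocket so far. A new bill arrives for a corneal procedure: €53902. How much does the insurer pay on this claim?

With the deductible met, the entire €53902 is subject to coinsurance.
25% of €53902 = €13475.50 falls to the member.
Year-to-date out-of-pocket would reach €3292 + €13475.50 = €16767.50, above the €3750 maximum, so the member pays only €3750 − €3292 = €458.
The plan picks up €53902 − €458 = €53444.

€53444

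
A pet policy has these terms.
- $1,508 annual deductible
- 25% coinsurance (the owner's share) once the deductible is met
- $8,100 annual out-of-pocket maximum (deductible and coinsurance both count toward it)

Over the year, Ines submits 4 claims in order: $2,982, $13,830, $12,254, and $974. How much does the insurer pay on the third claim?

Bill 1, $2,982: deductible takes $1,508, $1,474 remains; 25% of $1,474 = $368.50. Cost to owner: $1,876.50. OOP to date $1,876.50. Insurer: $2,982 − $1,876.50 = $1,105.50.
Bill 2, $13,830: deductible met; 25% of $13,830 = $3,457.50. Cost to owner: $3,457.50. OOP to date $5,334. Plan pays $13,830 − $3,457.50 = $10,372.50.
Bill 3, $12,254: deductible already satisfied, so owner's share is 25% × $12,254 = $3,063.50. Adding that to $5,334 gives $8,397.50, past the $8,100 cap; owner pays only $8,100 − $5,334 = $2,766. Plan pays $12,254 − $2,766 = $9,488.

$9,488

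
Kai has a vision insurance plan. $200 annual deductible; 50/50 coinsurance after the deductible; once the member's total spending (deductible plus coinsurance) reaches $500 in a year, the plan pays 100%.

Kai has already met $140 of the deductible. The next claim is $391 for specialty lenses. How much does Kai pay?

$225.50

Remaining deductible: $200 − $140 = $60.
That leaves $391 − $60 = $331 for coinsurance.
Member's 50% share of $331 is $165.50.
That puts the member's cost at $60 + $165.50 = $225.50 before any cap.
Total out-of-pocket so far would be $140 + $225.50 = $365.50, below the $500 cap — no reduction.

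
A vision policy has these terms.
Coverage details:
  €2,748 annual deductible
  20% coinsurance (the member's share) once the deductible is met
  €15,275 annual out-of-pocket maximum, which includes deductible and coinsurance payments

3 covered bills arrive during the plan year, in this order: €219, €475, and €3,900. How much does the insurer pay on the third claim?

€1,476.80

#1 (€219): entire amount goes to the deductible. Member pays €219; OOP now €219. Plan pays €219 − €219 = €0.
#2 (€475): fully absorbed by the deductible. Member owes €475 (running OOP €694). Insurer: €475 − €475 = €0.
#3 (€3,900): €2,054 to deductible, leaving €1,846; 20% of €1,846 = €369.20. Member owes €2,423.20 (running OOP €3,117.20). Insurer: €3,900 − €2,423.20 = €1,476.80.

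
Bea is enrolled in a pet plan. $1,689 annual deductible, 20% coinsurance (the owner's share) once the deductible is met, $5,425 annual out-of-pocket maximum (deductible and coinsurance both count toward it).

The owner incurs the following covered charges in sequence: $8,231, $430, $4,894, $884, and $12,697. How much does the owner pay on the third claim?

$978.80

#1 ($8,231): deductible takes $1,689, $6,542 remains; owner's 20% is $1,308.40. Owner pays $2,997.40; OOP now $2,997.40.
#2 ($430): deductible already satisfied, so owner's share is 20% × $430 = $86. Owner owes $86 (running OOP $3,083.40).
#3 ($4,894): deductible met; 20% of $4,894 = $978.80. Cost to owner: $978.80. OOP to date $4,062.20.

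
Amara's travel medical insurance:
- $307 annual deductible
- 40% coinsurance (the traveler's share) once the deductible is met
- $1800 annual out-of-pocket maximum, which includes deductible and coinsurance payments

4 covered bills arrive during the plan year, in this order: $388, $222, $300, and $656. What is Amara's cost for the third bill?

Claim 1 — $388: deductible takes $307, $81 remains; traveler's 40% is $32.40. Traveler pays $339.40; OOP now $339.40.
Claim 2 — $222: 40% coinsurance on $222 = $88.80. Traveler owes $88.80 (running OOP $428.20).
Claim 3 — $300: deductible met; 40% of $300 = $120. Traveler owes $120 (running OOP $548.20).

$120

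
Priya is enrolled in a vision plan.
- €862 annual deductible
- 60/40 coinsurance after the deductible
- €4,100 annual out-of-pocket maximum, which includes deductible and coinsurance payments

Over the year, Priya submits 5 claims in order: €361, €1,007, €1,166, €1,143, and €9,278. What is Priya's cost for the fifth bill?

Claim 1 — €361: fully absorbed by the deductible. Cost to member: €361. OOP to date €361.
Claim 2 — €1,007: €501 finishes the deductible; €506 goes to coinsurance; member's 40% is €202.40. Cost to member: €703.40. OOP to date €1,064.40.
Claim 3 — €1,166: 40% coinsurance on €1,166 = €466.40. Member pays €466.40; OOP now €1,530.80.
Claim 4 — €1,143: deductible already satisfied, so member's share is 40% × €1,143 = €457.20. Member pays €457.20; OOP now €1,988.
Claim 5 — €9,278: deductible met; 40% of €9,278 = €3,711.20. Adding that to €1,988 gives €5,699.20, past the €4,100 cap; member pays only €4,100 − €1,988 = €2,112.

€2,112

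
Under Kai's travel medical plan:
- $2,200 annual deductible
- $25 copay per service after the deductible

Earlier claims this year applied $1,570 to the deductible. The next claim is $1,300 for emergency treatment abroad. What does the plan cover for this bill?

$1,570 of the $2,200 deductible is already met, leaving $630.
That leaves $1,300 − $630 = $670 for the copay.
Copay on this service: $25.
Traveler responsibility: $630 + $25 = $655.
The insurer covers the remainder: $1,300 − $655 = $645.

$645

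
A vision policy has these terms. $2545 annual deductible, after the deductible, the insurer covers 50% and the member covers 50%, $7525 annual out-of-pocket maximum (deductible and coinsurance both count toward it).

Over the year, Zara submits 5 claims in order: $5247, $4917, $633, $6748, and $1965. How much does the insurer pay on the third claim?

$316.50

Claim 1 — $5247: $2545 to deductible, leaving $2702; 50% of $2702 = $1351. Member pays $3896; OOP now $3896. Plan pays $5247 − $3896 = $1351.
Claim 2 — $4917: deductible met; 50% of $4917 = $2458.50. Member owes $2458.50 (running OOP $6354.50). Insurer: $4917 − $2458.50 = $2458.50.
Claim 3 — $633: deductible already satisfied, so member's share is 50% × $633 = $316.50. Cost to member: $316.50. OOP to date $6671. Insurer: $633 − $316.50 = $316.50.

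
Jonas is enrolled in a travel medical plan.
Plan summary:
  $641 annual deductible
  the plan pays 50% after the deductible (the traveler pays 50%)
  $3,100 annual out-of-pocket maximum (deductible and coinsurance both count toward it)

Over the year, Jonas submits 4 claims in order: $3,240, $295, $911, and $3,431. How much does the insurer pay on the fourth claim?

Claim 1 ($3,240): deductible takes $641, $2,599 remains; 50% of $2,599 = $1,299.50. Traveler owes $1,940.50 (running OOP $1,940.50). Insurer: $3,240 − $1,940.50 = $1,299.50.
Claim 2 ($295): deductible already satisfied, so traveler's share is 50% × $295 = $147.50. Traveler pays $147.50; OOP now $2,088. Insurer: $295 − $147.50 = $147.50.
Claim 3 ($911): 50% coinsurance on $911 = $455.50. Traveler owes $455.50 (running OOP $2,543.50). Insurer: $911 − $455.50 = $455.50.
Claim 4 ($3,431): deductible met; 50% of $3,431 = $1,715.50. Adding that to $2,543.50 gives $4,259, past the $3,100 cap; traveler pays only $3,100 − $2,543.50 = $556.50. Insurer: $3,431 − $556.50 = $2,874.50.

$2,874.50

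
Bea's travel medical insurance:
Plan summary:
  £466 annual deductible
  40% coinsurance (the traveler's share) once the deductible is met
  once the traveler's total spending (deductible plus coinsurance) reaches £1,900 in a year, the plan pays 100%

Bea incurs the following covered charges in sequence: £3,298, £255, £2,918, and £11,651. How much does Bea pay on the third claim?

£199.20

#1 (£3,298): £466 to deductible, leaving £2,832; 40% of £2,832 = £1,132.80. Traveler pays £1,598.80; OOP now £1,598.80.
#2 (£255): deductible already satisfied, so traveler's share is 40% × £255 = £102. Traveler owes £102 (running OOP £1,700.80).
#3 (£2,918): 40% coinsurance on £2,918 = £1,167.20. OOP would hit £2,868 > £1,900, so the cap limits the traveler to £1,900 − £1,700.80 = £199.20.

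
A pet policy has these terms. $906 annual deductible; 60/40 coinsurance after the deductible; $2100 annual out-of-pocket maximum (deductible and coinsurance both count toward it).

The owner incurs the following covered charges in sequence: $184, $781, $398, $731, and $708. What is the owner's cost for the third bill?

Claim 1 ($184): all of it applies to the deductible. Owner pays $184; OOP now $184.
Claim 2 ($781): deductible takes $722, $59 remains; 40% of $59 = $23.60. Owner owes $745.60 (running OOP $929.60).
Claim 3 ($398): deductible already satisfied, so owner's share is 40% × $398 = $159.20. Cost to owner: $159.20. OOP to date $1088.80.

$159.20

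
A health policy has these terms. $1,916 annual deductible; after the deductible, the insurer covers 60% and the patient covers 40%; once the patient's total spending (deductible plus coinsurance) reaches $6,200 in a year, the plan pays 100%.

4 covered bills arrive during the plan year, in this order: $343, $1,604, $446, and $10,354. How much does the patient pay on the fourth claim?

$4,093.20

#1 ($343): entire amount goes to the deductible. Patient owes $343 (running OOP $343).
#2 ($1,604): $1,573 to deductible, leaving $31; 40% of $31 = $12.40. Patient pays $1,585.40; OOP now $1,928.40.
#3 ($446): 40% coinsurance on $446 = $178.40. Cost to patient: $178.40. OOP to date $2,106.80.
#4 ($10,354): deductible met; 40% of $10,354 = $4,141.60. OOP would hit $6,248.40 > $6,200, so the cap limits the patient to $6,200 − $2,106.80 = $4,093.20.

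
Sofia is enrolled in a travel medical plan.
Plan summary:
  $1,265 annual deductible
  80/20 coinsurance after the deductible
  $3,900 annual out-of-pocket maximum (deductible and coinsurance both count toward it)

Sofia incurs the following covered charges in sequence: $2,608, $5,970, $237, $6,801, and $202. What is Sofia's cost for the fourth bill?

Bill 1, $2,608: deductible takes $1,265, $1,343 remains; 20% of $1,343 = $268.60. Traveler owes $1,533.60 (running OOP $1,533.60).
Bill 2, $5,970: 20% coinsurance on $5,970 = $1,194. Traveler pays $1,194; OOP now $2,727.60.
Bill 3, $237: deductible met; 20% of $237 = $47.40. Cost to traveler: $47.40. OOP to date $2,775.
Bill 4, $6,801: 20% coinsurance on $6,801 = $1,360.20. Adding that to $2,775 gives $4,135.20, past the $3,900 cap; traveler pays only $3,900 − $2,775 = $1,125.

$1,125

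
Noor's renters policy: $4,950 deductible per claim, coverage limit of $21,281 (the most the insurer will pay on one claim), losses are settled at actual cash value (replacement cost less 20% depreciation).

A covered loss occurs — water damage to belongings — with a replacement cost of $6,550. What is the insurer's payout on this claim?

Actual cash value after 20% depreciation: $6,550 × 80% = $5,240.
After the deductible, $5,240 − $4,950 = $290 remains.
$290 is within the $21,281 limit, so the insurer pays $290.

$290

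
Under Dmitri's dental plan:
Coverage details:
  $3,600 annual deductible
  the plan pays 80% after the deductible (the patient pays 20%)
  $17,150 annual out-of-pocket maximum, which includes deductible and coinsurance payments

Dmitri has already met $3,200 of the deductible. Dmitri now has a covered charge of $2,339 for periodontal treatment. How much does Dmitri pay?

$787.80

Deductible still to meet: $3,600 − $3,200 = $400.
That leaves $2,339 − $400 = $1,939 for coinsurance.
20% of $1,939 = $387.80 falls to the patient.
Patient responsibility before any cap: $400 + $387.80 = $787.80.
Total out-of-pocket so far would be $3,200 + $787.80 = $3,987.80, below the $17,150 cap — no reduction.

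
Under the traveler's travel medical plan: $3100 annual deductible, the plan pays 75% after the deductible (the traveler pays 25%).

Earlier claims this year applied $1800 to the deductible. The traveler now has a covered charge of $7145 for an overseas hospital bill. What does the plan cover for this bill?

Deductible still to meet: $3100 − $1800 = $1300.
That leaves $7145 − $1300 = $5845 for coinsurance.
25% of $5845 = $1461.25 falls to the traveler.
So the traveler owes $1300 + $1461.25 = $2761.25.
Insurer pays the balance: $7145 − $2761.25 = $4383.75.

$4383.75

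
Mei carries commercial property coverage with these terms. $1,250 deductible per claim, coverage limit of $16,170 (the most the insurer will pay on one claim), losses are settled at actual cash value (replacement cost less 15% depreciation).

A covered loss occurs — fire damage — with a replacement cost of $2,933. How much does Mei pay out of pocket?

$1,689.95

Actual cash value after 15% depreciation: $2,933 × 85% = $2,493.05.
After the deductible, $2,493.05 − $1,250 = $1,243.05 remains.
$1,243.05 ≤ $16,170, so the limit doesn't bind; insurer pays $1,243.05.
Out of pocket: $2,933 − $1,243.05 = $1,689.95.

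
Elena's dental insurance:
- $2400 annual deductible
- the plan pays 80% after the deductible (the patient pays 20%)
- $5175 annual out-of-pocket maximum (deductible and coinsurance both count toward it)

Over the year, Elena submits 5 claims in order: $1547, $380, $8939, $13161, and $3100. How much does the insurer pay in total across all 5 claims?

#1 ($1547): all of it applies to the deductible. Cost to patient: $1547. OOP to date $1547. Insurer: $1547 − $1547 = $0.
#2 ($380): entire amount goes to the deductible. Patient owes $380 (running OOP $1927). Plan pays $380 − $380 = $0.
#3 ($8939): $473 to deductible, leaving $8466; coinsurance $8466 × 20% = $1693.20. Patient pays $2166.20; OOP now $4093.20. Plan pays $8939 − $2166.20 = $6772.80.
#4 ($13161): deductible met; 20% of $13161 = $2632.20. Adding that to $4093.20 gives $6725.40, past the $5175 cap; patient pays only $5175 − $4093.20 = $1081.80. Plan pays $13161 − $1081.80 = $12079.20.
#5 ($3100): deductible met; 20% of $3100 = $620. Adding that to $5175 gives $5795, past the $5175 cap; patient pays only $5175 − $5175 = $0. Plan pays $3100 − $0 = $3100.
Insurer total: $0 + $0 + $6772.80 + $12079.20 + $3100 = $21952.

$21952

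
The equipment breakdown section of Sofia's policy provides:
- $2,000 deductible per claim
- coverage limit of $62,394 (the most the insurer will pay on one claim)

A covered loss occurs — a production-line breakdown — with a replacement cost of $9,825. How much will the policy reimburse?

$7,825

Less the $2,000 deductible: $9,825 − $2,000 = $7,825.
$7,825 ≤ $62,394, so the limit doesn't bind; insurer pays $7,825.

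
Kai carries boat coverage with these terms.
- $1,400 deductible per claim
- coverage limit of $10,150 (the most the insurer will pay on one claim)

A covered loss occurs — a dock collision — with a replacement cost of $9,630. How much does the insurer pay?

$8,230

Subtract the deductible: $9,630 − $1,400 = $8,230.
That's under the $10,150 cap, so the insurer reimburses the full $8,230.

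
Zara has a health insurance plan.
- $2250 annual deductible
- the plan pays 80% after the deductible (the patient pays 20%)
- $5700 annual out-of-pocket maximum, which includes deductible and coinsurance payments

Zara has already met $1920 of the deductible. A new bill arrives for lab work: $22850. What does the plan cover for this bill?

Deductible still to meet: $2250 − $1920 = $330.
After the $330 deductible portion, $22850 − $330 = $22520 is subject to coinsurance.
Coinsurance: $22520 × 20% = $4504.
Patient responsibility before any cap: $330 + $4504 = $4834.
Adding $4834 to the $1920 already spent would give $6754, which exceeds the $5700 cap; the patient pays just $5700 − $1920 = $3780.
The plan picks up $22850 − $3780 = $19070.

$19070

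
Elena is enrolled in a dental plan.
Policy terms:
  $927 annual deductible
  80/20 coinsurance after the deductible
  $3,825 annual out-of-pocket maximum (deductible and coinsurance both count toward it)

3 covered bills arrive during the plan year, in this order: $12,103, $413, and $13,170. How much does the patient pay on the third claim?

#1 ($12,103): $927 finishes the deductible; $11,176 goes to coinsurance; 20% of $11,176 = $2,235.20. Patient owes $3,162.20 (running OOP $3,162.20).
#2 ($413): deductible met; 20% of $413 = $82.60. Patient owes $82.60 (running OOP $3,244.80).
#3 ($13,170): deductible already satisfied, so patient's share is 20% × $13,170 = $2,634. OOP would hit $5,878.80 > $3,825, so the cap limits the patient to $3,825 − $3,244.80 = $580.20.

$580.20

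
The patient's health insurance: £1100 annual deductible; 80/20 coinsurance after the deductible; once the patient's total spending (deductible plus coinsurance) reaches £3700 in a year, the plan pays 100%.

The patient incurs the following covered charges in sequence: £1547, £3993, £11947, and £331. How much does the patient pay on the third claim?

Claim 1 (£1547): deductible takes £1100, £447 remains; patient's 20% is £89.40. Patient owes £1189.40 (running OOP £1189.40).
Claim 2 (£3993): deductible already satisfied, so patient's share is 20% × £3993 = £798.60. Patient pays £798.60; OOP now £1988.
Claim 3 (£11947): deductible met; 20% of £11947 = £2389.40. Adding that to £1988 gives £4377.40, past the £3700 cap; patient pays only £3700 − £1988 = £1712.

£1712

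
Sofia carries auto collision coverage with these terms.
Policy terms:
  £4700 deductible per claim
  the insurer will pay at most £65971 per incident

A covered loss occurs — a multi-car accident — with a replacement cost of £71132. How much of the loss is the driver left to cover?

After the deductible, £71132 − £4700 = £66432 remains.
The £65971 per-incident cap binds; insurer pays £65971.
Driver's share is the uncovered remainder: £71132 − £65971 = £5161.

£5161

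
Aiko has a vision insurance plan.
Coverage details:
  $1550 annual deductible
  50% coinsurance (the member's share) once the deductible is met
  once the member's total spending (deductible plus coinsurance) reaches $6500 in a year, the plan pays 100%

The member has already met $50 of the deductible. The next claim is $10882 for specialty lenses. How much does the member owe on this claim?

$6191

$50 of the $1550 deductible is already met, leaving $1500.
That leaves $10882 − $1500 = $9382 for coinsurance.
Coinsurance: $9382 × 50% = $4691.
So the member owes $1500 + $4691 = $6191 before any cap.
Cumulative spending $50 + $6191 = $6241 stays under the $6500 maximum.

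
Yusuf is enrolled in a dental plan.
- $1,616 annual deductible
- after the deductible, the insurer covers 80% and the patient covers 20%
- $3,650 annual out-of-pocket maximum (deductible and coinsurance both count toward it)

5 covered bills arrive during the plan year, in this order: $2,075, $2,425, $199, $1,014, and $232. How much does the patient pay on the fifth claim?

$46.40

Bill 1, $2,075: deductible takes $1,616, $459 remains; 20% of $459 = $91.80. Patient owes $1,707.80 (running OOP $1,707.80).
Bill 2, $2,425: 20% coinsurance on $2,425 = $485. Patient owes $485 (running OOP $2,192.80).
Bill 3, $199: deductible met; 20% of $199 = $39.80. Patient pays $39.80; OOP now $2,232.60.
Bill 4, $1,014: deductible met; 20% of $1,014 = $202.80. Patient pays $202.80; OOP now $2,435.40.
Bill 5, $232: deductible met; 20% of $232 = $46.40. Patient owes $46.40 (running OOP $2,481.80).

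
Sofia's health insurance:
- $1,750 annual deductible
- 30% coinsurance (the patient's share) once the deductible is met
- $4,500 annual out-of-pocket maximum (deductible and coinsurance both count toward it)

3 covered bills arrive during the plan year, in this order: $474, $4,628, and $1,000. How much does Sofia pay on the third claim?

Claim 1 ($474): fully absorbed by the deductible. Patient owes $474 (running OOP $474).
Claim 2 ($4,628): deductible takes $1,276, $3,352 remains; coinsurance $3,352 × 30% = $1,005.60. Patient pays $2,281.60; OOP now $2,755.60.
Claim 3 ($1,000): 30% coinsurance on $1,000 = $300. Cost to patient: $300. OOP to date $3,055.60.

$300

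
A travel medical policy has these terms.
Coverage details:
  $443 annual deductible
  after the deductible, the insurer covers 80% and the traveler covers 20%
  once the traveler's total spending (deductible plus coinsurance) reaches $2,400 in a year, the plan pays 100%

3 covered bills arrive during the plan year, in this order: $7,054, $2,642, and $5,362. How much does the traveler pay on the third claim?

$106.40

Claim 1 ($7,054): $443 finishes the deductible; $6,611 goes to coinsurance; coinsurance $6,611 × 20% = $1,322.20. Cost to traveler: $1,765.20. OOP to date $1,765.20.
Claim 2 ($2,642): 20% coinsurance on $2,642 = $528.40. Traveler owes $528.40 (running OOP $2,293.60).
Claim 3 ($5,362): deductible already satisfied, so traveler's share is 20% × $5,362 = $1,072.40. Adding that to $2,293.60 gives $3,366, past the $2,400 cap; traveler pays only $2,400 − $2,293.60 = $106.40.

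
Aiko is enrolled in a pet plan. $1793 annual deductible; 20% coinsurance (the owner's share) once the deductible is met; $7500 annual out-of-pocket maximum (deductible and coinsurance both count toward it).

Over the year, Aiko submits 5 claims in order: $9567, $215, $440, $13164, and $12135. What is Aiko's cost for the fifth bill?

#1 ($9567): $1793 finishes the deductible; $7774 goes to coinsurance; owner's 20% is $1554.80. Owner pays $3347.80; OOP now $3347.80.
#2 ($215): deductible met; 20% of $215 = $43. Owner owes $43 (running OOP $3390.80).
#3 ($440): 20% coinsurance on $440 = $88. Cost to owner: $88. OOP to date $3478.80.
#4 ($13164): deductible already satisfied, so owner's share is 20% × $13164 = $2632.80. Owner owes $2632.80 (running OOP $6111.60).
#5 ($12135): deductible met; 20% of $12135 = $2427. Adding that to $6111.60 gives $8538.60, past the $7500 cap; owner pays only $7500 − $6111.60 = $1388.40.

$1388.40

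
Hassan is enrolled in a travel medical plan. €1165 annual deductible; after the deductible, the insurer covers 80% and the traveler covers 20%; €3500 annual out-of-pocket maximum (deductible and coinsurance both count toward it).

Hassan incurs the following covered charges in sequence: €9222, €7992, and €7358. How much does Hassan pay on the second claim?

Claim 1 — €9222: deductible takes €1165, €8057 remains; coinsurance €8057 × 20% = €1611.40. Cost to traveler: €2776.40. OOP to date €2776.40.
Claim 2 — €7992: deductible already satisfied, so traveler's share is 20% × €7992 = €1598.40. OOP would hit €4374.80 > €3500, so the cap limits the traveler to €3500 − €2776.40 = €723.60.

€723.60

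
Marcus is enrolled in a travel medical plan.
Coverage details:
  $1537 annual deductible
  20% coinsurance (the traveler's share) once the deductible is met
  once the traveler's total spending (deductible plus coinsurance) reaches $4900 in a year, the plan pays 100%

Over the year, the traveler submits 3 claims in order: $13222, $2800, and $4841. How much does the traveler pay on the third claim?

$466

Bill 1, $13222: $1537 finishes the deductible; $11685 goes to coinsurance; 20% of $11685 = $2337. Traveler pays $3874; OOP now $3874.
Bill 2, $2800: 20% coinsurance on $2800 = $560. Traveler owes $560 (running OOP $4434).
Bill 3, $4841: deductible already satisfied, so traveler's share is 20% × $4841 = $968.20. That would push OOP to $5402.20, over the $4900 cap, so traveler pays $4900 − $4434 = $466.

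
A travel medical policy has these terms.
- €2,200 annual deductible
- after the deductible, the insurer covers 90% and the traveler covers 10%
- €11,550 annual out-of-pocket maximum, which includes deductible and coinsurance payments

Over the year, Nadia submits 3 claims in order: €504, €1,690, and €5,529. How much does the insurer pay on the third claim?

#1 (€504): fully absorbed by the deductible. Traveler pays €504; OOP now €504. Plan pays €504 − €504 = €0.
#2 (€1,690): entire amount goes to the deductible. Traveler owes €1,690 (running OOP €2,194). Plan pays €1,690 − €1,690 = €0.
#3 (€5,529): €6 finishes the deductible; €5,523 goes to coinsurance; traveler's 10% is €552.30. Traveler owes €558.30 (running OOP €2,752.30). Plan pays €5,529 − €558.30 = €4,970.70.

€4,970.70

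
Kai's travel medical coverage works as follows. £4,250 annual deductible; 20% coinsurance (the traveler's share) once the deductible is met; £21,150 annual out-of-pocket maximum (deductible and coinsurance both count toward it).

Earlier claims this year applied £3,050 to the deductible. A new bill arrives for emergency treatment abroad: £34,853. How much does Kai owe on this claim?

£7,930.60

£3,050 of the £4,250 deductible is already met, leaving £1,200.
That leaves £34,853 − £1,200 = £33,653 for coinsurance.
20% of £33,653 = £6,730.60 falls to the traveler.
So the traveler owes £1,200 + £6,730.60 = £7,930.60 before any cap.
Year-to-date out-of-pocket becomes £3,050 + £7,930.60 = £10,980.60, still under the £21,150 maximum, so no cap applies.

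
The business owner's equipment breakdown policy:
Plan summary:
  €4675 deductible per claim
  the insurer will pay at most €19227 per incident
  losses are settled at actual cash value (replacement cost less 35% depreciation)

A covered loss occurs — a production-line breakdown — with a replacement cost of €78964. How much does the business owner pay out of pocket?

At 35% depreciation, ACV = €78964 − €27637.40 = €51326.60.
After the deductible, €51326.60 − €4675 = €46651.60 remains.
The €19227 per-incident cap binds; insurer pays €19227.
Out of pocket: €78964 − €19227 = €59737.

€59737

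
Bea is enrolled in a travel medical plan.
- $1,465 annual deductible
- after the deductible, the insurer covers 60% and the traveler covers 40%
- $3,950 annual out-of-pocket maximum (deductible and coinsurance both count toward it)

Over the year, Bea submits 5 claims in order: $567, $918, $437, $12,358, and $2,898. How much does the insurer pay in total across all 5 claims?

$13,228

Claim 1 — $567: all of it applies to the deductible. Cost to traveler: $567. OOP to date $567. Plan pays $567 − $567 = $0.
Claim 2 — $918: $898 to deductible, leaving $20; 40% of $20 = $8. Traveler owes $906 (running OOP $1,473). Plan pays $918 − $906 = $12.
Claim 3 — $437: 40% coinsurance on $437 = $174.80. Traveler pays $174.80; OOP now $1,647.80. Insurer: $437 − $174.80 = $262.20.
Claim 4 — $12,358: 40% coinsurance on $12,358 = $4,943.20. OOP would hit $6,591 > $3,950, so the cap limits the traveler to $3,950 − $1,647.80 = $2,302.20. Insurer: $12,358 − $2,302.20 = $10,055.80.
Claim 5 — $2,898: 40% coinsurance on $2,898 = $1,159.20. That would push OOP to $5,109.20, over the $3,950 cap, so traveler pays $3,950 − $3,950 = $0. Plan pays $2,898 − $0 = $2,898.
Insurer total = bills − traveler's total = $17,178 − $3,950 = $13,228.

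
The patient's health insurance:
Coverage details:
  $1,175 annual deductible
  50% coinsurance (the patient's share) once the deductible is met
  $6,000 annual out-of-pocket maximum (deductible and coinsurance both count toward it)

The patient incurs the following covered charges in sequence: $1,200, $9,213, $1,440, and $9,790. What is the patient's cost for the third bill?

Claim 1 ($1,200): $1,175 to deductible, leaving $25; 50% of $25 = $12.50. Patient pays $1,187.50; OOP now $1,187.50.
Claim 2 ($9,213): deductible met; 50% of $9,213 = $4,606.50. Cost to patient: $4,606.50. OOP to date $5,794.
Claim 3 ($1,440): deductible met; 50% of $1,440 = $720. OOP would hit $6,514 > $6,000, so the cap limits the patient to $6,000 − $5,794 = $206.

$206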